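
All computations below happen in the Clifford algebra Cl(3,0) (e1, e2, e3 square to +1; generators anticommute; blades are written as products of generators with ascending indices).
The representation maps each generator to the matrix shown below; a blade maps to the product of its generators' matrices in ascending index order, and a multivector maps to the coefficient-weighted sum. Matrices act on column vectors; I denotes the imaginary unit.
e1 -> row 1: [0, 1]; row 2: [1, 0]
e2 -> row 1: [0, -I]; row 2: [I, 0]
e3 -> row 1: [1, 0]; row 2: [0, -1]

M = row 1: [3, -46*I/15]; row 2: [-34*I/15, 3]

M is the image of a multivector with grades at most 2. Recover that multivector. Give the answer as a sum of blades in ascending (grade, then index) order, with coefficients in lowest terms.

Method: 1, rho(e1), rho(e2), rho(e3) form a trace-orthogonal basis of the 2x2 complex matrices (tr(X Y) = 2 if X = Y, else 0), so M = m0*1 + m1*rho(e1) + m2*rho(e2) + m3*rho(e3) with m0 = tr(M)/2 = 3, m1 = tr(M rho(e1))/2 = -8*I/3, m2 = tr(M rho(e2))/2 = 2/5, m3 = tr(M rho(e3))/2 = 0.
Multiplying table entries, the bivector images are rho(e1 e2) = I*rho(e3), rho(e1 e3) = -I*rho(e2), rho(e2 e3) = I*rho(e1); with real blade coefficients the real parts of m0..m3 are the coefficients of 1, e1, e2, e3 and the imaginary parts give the bivectors (e2 e3: Im m1, e1 e3: -Im m2, e1 e2: Im m3).
Answer: 3 + 2/5*e2 - 8/3*e2 e3


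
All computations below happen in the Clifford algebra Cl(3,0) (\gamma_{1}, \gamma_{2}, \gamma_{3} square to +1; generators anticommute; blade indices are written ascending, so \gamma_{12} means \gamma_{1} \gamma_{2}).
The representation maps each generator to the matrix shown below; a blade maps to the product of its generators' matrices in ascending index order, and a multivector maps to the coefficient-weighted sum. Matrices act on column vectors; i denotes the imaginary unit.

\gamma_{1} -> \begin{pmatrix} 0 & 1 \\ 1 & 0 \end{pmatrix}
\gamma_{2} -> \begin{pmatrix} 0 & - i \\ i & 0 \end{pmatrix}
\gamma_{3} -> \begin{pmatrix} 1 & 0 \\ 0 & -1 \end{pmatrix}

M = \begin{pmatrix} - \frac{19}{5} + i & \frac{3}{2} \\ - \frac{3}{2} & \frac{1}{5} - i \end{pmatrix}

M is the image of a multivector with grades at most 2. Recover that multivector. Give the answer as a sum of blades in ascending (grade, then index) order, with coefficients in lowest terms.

Method: 1, rho(\gamma_{1}), rho(\gamma_{2}), rho(\gamma_{3}) form a trace-orthogonal basis of the 2x2 complex matrices (tr(X Y) = 2 if X = Y, else 0), so M = m0*1 + m1*rho(\gamma_{1}) + m2*rho(\gamma_{2}) + m3*rho(\gamma_{3}) with m0 = tr(M)/2 = - \frac{9}{5}, m1 = tr(M rho(\gamma_{1}))/2 = 0, m2 = tr(M rho(\gamma_{2}))/2 = \frac{3 i}{2}, m3 = tr(M rho(\gamma_{3}))/2 = -2 + i.
Multiplying table entries, the bivector images are rho(\gamma_{12}) = i*rho(\gamma_{3}), rho(\gamma_{13}) = -i*rho(\gamma_{2}), rho(\gamma_{23}) = i*rho(\gamma_{1}); with real blade coefficients the real parts of m0..m3 are the coefficients of 1, \gamma_{1}, \gamma_{2}, \gamma_{3} and the imaginary parts give the bivectors (\gamma_{23}: Im m1, \gamma_{13}: -Im m2, \gamma_{12}: Im m3).
Answer: -\frac{9}{5} - 2 \gamma_{3} + \gamma_{12} - \frac{3}{2} \gamma_{13}


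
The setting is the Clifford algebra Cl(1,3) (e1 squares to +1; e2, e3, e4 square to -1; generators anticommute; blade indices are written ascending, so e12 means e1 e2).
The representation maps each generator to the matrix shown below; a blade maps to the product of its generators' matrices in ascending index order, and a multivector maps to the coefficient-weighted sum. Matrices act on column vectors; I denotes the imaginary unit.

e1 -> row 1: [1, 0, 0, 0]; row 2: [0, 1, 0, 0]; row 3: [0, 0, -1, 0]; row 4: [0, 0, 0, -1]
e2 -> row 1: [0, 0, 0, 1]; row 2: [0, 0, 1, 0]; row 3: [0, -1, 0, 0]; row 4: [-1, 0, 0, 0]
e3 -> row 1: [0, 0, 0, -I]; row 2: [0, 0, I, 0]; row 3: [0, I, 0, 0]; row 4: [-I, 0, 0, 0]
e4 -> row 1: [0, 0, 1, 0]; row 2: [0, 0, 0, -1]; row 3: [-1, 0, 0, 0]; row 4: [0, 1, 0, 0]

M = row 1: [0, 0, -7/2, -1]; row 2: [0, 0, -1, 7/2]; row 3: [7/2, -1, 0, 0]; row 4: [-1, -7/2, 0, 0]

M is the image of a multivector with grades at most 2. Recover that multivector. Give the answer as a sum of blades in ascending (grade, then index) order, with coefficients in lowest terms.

Method: the blade images are trace-orthogonal — tr(rho(e_A) rho(e_B)^-1) = 4 if A = B and 0 otherwise — and rho(e_A)^-1 = (e_A)^2 * rho(e_A) with (e_A)^2 = +1 or -1, so the coefficient of e_A in the preimage is (e_A)^2 * tr(M rho(e_A))/4.
Nonzero projections over blades of grade <= 2: e4: (e4)^2 = -1, tr(M rho(e4)) = 14, coefficient -7/2; e12: (e12)^2 = +1, tr(M rho(e12)) = -4, coefficient -1. Every other blade of grade <= 2 projects to 0.
Answer: -7/2*e4 - e12


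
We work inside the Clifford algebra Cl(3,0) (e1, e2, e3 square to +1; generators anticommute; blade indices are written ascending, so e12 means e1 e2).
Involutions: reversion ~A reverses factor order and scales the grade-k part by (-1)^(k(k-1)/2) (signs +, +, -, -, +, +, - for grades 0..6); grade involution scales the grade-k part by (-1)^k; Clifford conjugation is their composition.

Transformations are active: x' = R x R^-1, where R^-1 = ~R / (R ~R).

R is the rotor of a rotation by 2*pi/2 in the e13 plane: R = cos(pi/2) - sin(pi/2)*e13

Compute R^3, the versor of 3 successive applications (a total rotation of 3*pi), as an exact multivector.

The rotor phase is half the rotation angle and phases add under composition, so 3 steps in the e13 plane accumulate phase 3*(pi/2) = 3*pi/2: R^3 = cos(3*pi/2) - sin(3*pi/2)*e13.
cos(3*pi/2) = 0 and sin(3*pi/2) = -1, so R^3 = e13. The net rotation is 1*pi (after discarding 1 full turn, each of which contributes a factor -1 to the rotor); the rotor keeps the half-angle phase exactly.
Answer: e13


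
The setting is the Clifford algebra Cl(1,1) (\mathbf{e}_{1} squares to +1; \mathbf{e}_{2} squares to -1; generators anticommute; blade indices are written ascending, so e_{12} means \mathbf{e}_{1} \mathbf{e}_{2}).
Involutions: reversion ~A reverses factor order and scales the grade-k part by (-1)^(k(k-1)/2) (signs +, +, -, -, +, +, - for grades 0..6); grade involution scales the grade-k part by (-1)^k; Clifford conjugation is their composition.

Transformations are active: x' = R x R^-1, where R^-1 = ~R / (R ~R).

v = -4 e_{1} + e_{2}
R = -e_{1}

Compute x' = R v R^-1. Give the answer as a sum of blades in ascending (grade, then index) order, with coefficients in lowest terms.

~R = -e_{1}, and R ~R = 1, so R^-1 = ~R / (1).
R v = 4 - e_{12}
Answer: -4 e_{1} - e_{2}


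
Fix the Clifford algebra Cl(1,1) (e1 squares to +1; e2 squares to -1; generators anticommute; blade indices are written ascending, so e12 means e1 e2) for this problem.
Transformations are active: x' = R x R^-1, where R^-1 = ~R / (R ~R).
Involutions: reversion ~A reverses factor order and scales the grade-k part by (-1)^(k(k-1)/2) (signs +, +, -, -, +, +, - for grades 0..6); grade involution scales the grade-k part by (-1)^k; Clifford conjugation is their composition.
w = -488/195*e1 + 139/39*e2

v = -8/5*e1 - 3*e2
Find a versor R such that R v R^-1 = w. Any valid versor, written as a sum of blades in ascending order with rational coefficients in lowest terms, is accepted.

The midline construction: v and w both square to -161/25, so reflecting in their sum -160/39*e1 + 22/39*e2 exchanges them.
Answer: -160/39*e1 + 22/39*e2


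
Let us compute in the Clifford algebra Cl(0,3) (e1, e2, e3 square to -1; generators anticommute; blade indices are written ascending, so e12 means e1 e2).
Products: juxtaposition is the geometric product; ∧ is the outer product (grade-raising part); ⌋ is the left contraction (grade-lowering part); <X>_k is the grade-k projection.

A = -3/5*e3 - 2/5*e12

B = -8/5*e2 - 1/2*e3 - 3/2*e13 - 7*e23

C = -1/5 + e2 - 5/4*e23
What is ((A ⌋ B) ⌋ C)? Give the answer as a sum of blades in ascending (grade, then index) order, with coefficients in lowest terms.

step 1: -3/10 + 9/10*e1 + 21/5*e2
step 2: -207/50 - 3/10*e2 + 21/4*e3 + 3/8*e23
Answer: -207/50 - 3/10*e2 + 21/4*e3 + 3/8*e23


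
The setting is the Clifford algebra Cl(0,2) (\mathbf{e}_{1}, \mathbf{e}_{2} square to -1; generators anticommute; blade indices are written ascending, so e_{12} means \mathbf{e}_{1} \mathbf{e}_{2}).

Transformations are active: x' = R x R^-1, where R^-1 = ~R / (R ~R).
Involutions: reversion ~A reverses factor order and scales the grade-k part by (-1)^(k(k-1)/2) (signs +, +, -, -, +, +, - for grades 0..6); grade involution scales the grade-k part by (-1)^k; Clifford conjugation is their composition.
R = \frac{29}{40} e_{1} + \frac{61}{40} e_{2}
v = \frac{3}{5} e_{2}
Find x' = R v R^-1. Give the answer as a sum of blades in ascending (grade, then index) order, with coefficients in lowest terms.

~R = \frac{29}{40} e_{1} + \frac{61}{40} e_{2}, and R ~R = -\frac{2281}{800}, so R^-1 = ~R / (-\frac{2281}{800}).
R v = -\frac{183}{200} + \frac{87}{200} e_{12}
Answer: \frac{5307}{11405} e_{1} + \frac{864}{2281} e_{2}


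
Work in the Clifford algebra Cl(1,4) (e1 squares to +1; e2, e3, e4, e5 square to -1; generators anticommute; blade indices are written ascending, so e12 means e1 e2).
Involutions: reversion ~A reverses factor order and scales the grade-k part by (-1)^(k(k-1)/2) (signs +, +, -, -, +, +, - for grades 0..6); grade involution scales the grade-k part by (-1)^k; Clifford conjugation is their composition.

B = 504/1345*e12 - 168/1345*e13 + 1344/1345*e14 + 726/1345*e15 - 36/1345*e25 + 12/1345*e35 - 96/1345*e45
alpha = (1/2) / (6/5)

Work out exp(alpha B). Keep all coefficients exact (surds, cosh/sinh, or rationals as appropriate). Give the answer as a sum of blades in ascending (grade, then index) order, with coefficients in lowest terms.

B^2 term by term: the squares give (504/1345)^2*(e12)^2 + (-168/1345)^2*(e13)^2 + (1344/1345)^2*(e14)^2 + (726/1345)^2*(e15)^2 + (-36/1345)^2*(e25)^2 + (12/1345)^2*(e35)^2 + (-96/1345)^2*(e45)^2 = 254016/1809025*(+1) + 28224/1809025*(+1) + 1806336/1809025*(+1) + 527076/1809025*(+1) + 1296/1809025*(-1) + 144/1809025*(-1) + 9216/1809025*(-1) = 36/25 (each basis 2-blade squares to minus the product of its generators' squares); cross terms between blades sharing an index anticommute and cancel; the commuting (index-disjoint) pairs give grade-4 terms 2*c*c'*(blade product), which cancel blade by blade — e1235: 12096/1809025 - 12096/1809025 = 0; e1245: -96768/1809025 + 96768/1809025 = 0; e1345: 32256/1809025 - 32256/1809025 = 0 — confirming B is simple. So B^2 = 36/25.
B^2 = 36/25 — the series telescopes hyperbolically here: l = 6/5, alpha*l = 1/2, so exp(alpha B) = cosh(1/2) + (sinh(1/2)/(6/5))*B = cosh(1/2) + (5*sinh(1/2)/6)*B.
Answer: cosh(1/2) + 84*sinh(1/2)/269*e12 - 28*sinh(1/2)/269*e13 + 224*sinh(1/2)/269*e14 + 121*sinh(1/2)/269*e15 - 6*sinh(1/2)/269*e25 + 2*sinh(1/2)/269*e35 - 16*sinh(1/2)/269*e45


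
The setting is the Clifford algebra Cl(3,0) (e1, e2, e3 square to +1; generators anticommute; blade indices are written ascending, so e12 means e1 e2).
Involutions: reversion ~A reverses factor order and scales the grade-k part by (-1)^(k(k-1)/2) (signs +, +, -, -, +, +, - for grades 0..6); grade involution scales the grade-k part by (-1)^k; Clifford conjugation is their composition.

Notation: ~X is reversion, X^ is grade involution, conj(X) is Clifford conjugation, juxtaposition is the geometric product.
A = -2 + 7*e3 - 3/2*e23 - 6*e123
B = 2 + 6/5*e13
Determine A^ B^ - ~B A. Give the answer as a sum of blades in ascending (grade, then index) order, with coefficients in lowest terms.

first term: -4 + 42/5*e1 + 36/5*e2 - 14*e3 - 9/5*e12 - 12/5*e13 - 3*e23 + 12*e123
second term: -4 - 42/5*e1 + 36/5*e2 + 14*e3 - 9/5*e12 + 12/5*e13 - 3*e23 - 12*e123
Answer: 84/5*e1 - 28*e3 - 24/5*e13 + 24*e123


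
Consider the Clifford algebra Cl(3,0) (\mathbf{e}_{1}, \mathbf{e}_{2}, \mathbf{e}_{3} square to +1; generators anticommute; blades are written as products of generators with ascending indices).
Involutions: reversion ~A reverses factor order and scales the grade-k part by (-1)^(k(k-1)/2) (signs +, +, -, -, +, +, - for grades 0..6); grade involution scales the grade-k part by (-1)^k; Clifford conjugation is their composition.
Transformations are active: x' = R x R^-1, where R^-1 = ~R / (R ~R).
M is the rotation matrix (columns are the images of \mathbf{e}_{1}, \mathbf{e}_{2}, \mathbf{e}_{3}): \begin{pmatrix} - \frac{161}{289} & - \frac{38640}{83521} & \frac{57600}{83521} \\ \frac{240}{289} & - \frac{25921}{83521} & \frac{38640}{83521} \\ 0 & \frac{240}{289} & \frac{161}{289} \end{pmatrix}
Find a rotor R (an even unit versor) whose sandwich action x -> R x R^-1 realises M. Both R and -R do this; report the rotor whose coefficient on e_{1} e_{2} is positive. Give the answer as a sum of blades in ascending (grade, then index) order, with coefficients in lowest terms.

Method: write R = a + b12*e_{1} e_{2} + b13*e_{1} e_{3} + b23*e_{2} e_{3} with a^2 + b12^2 + b13^2 + b23^2 = 1 (so R^-1 = ~R). Expanding the columns R e_j ~R gives tr M = 4a^2 - 1 and, from the antisymmetric part, M21 - M12 = -4a*b12, M13 - M31 = 4a*b13, M32 - M23 = -4a*b23.
Here tr M = -\frac{25921}{83521}, so a^2 = (1 + tr M)/4 = \frac{14400}{83521} and a = ±\frac{120}{289}. Taking a = \frac{120}{289}: M21 - M12 = \frac{108000}{83521}, M13 - M31 = \frac{57600}{83521}, M32 - M23 = \frac{30720}{83521}, giving b12 = -\frac{225}{289}, b13 = \frac{120}{289}, b23 = -\frac{64}{289}, i.e. R = \frac{120}{289} - \frac{225}{289} e_{1} e_{2} + \frac{120}{289} e_{1} e_{3} - \frac{64}{289} e_{2} e_{3}.
Its e_{1} e_{2} coefficient is negative, so report the other preimage -R.
Answer: -\frac{120}{289} + \frac{225}{289} e_{1} e_{2} - \frac{120}{289} e_{1} e_{3} + \frac{64}{289} e_{2} e_{3}. Note: both R and -R realise this M (trace -\frac{25921}{83521}); the covering map identifies them, and the e_{1} e_{2}-coefficient sign is the tie-breaker.


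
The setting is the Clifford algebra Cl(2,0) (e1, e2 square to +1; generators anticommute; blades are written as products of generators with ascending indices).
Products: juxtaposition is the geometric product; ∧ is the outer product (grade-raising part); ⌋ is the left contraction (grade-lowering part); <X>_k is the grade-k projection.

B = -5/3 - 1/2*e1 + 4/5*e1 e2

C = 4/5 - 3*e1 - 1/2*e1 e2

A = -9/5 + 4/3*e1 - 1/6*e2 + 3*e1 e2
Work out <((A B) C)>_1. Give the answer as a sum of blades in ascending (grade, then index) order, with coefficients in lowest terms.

step 1: -1/15 - 107/90*e1 + 128/45*e2 - 1957/300*e1 e2
step 2: 151/600 + 151/225*e1 - 167/10*e2 + 837/250*e1 e2
step 3: 151/225*e1 - 167/10*e2
Answer: 151/225*e1 - 167/10*e2


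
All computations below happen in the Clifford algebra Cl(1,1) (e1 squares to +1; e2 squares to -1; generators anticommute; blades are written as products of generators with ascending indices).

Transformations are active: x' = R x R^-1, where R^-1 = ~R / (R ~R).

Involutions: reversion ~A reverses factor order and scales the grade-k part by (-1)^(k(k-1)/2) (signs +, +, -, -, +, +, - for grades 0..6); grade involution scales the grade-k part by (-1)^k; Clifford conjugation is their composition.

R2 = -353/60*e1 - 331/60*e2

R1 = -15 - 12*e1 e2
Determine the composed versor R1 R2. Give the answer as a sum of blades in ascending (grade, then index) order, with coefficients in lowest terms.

Distribute over the terms of R1 (each basis-blade product reordered to ascending indices, repeated generators contracted through their squares):
(-15) R2 = 353/4*e1 + 331/4*e2
(-12*e1 e2) R2 = -331/5*e1 - 353/5*e2
Summing the partial products and collecting blades:
Answer: 441/20*e1 + 243/20*e2


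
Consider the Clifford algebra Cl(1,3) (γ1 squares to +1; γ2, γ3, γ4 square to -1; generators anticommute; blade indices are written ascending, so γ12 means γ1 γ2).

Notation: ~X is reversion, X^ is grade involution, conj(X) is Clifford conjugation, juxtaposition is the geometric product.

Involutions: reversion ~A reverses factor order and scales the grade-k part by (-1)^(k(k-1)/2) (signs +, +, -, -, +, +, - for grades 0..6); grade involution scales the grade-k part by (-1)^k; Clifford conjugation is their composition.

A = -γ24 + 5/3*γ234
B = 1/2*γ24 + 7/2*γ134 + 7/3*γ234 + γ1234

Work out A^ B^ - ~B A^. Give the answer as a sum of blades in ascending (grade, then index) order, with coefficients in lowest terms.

first term: 79/18 + 5/3*γ1 + 3/2*γ3 + 35/6*γ12 - γ13 + 7/2*γ123
second term: 61/18 - 5/3*γ1 + 19/6*γ3 - 35/6*γ12 - γ13 - 7/2*γ123
Answer: 1 + 10/3*γ1 - 5/3*γ3 + 35/3*γ12 + 7*γ123


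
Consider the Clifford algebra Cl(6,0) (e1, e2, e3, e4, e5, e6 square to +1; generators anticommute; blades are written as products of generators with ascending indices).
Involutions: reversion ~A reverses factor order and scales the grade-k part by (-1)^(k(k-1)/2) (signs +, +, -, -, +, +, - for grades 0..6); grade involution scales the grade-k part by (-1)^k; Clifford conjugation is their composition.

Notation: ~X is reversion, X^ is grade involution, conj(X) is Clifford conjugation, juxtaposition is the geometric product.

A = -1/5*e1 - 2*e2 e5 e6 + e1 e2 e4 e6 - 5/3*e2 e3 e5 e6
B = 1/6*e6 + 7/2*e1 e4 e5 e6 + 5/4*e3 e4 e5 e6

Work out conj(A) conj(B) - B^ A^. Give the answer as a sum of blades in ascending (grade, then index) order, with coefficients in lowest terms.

first term: -1/30*e1 e6 + 25/12*e2 e4 - 19/6*e2 e5 - 43/6*e1 e2 e4 + 5/2*e2 e3 e4 + 5/18*e2 e3 e5 + 7/10*e4 e5 e6 + 35/6*e1 e2 e3 e4 + 5/4*e1 e2 e3 e5 + 1/4*e1 e3 e4 e5 e6
second term: 1/30*e1 e6 - 25/12*e2 e4 + 19/6*e2 e5 + 43/6*e1 e2 e4 - 5/2*e2 e3 e4 - 5/18*e2 e3 e5 - 7/10*e4 e5 e6 + 35/6*e1 e2 e3 e4 + 5/4*e1 e2 e3 e5 + 1/4*e1 e3 e4 e5 e6
Answer: -1/15*e1 e6 + 25/6*e2 e4 - 19/3*e2 e5 - 43/3*e1 e2 e4 + 5*e2 e3 e4 + 5/9*e2 e3 e5 + 7/5*e4 e5 e6


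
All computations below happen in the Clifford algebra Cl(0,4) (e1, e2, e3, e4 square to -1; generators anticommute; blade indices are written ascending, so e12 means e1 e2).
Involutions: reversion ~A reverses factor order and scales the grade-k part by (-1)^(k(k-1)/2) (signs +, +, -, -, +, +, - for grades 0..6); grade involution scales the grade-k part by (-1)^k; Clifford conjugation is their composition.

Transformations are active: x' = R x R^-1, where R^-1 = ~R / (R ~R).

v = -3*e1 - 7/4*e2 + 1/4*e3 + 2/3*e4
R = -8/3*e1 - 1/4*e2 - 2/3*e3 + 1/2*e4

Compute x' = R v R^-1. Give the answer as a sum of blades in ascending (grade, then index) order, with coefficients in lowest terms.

~R = -8/3*e1 - 1/4*e2 - 2/3*e3 + 1/2*e4, and R ~R = -1133/144, so R^-1 = ~R / (-1133/144).
R v = -413/48 + 47/12*e12 - 8/3*e13 - 5/18*e14 - 59/48*e23 + 17/24*e24 - 41/72*e34
Answer: -3209/1133*e1 + 5453/4532*e2 - 7741/4532*e3 + 1451/3399*e4


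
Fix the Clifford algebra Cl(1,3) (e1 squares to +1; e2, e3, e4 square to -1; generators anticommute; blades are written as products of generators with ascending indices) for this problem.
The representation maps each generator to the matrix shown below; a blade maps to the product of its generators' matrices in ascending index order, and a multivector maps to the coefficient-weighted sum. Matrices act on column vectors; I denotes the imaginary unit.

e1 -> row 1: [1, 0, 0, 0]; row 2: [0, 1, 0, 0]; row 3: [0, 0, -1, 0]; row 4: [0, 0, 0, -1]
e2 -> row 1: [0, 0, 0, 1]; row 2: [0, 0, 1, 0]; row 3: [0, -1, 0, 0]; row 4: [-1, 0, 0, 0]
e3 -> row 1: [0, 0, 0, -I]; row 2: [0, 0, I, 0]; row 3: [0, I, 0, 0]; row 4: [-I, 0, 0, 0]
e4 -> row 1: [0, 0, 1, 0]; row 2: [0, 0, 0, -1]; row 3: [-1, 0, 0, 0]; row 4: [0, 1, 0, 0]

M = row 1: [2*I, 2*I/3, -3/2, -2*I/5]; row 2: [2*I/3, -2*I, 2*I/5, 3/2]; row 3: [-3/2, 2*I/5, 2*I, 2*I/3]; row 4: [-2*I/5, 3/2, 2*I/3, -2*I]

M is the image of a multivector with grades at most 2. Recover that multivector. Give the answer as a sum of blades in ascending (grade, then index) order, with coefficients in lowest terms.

Method: the blade images are trace-orthogonal — tr(rho(e_A) rho(e_B)^-1) = 4 if A = B and 0 otherwise — and rho(e_A)^-1 = (e_A)^2 * rho(e_A) with (e_A)^2 = +1 or -1, so the coefficient of e_A in the preimage is (e_A)^2 * tr(M rho(e_A))/4.
Nonzero projections over blades of grade <= 2: e3: (e3)^2 = -1, tr(M rho(e3)) = -8/5, coefficient 2/5; e1 e4: (e1 e4)^2 = +1, tr(M rho(e1 e4)) = -6, coefficient -3/2; e2 e3: (e2 e3)^2 = -1, tr(M rho(e2 e3)) = 8, coefficient -2; e3 e4: (e3 e4)^2 = -1, tr(M rho(e3 e4)) = 8/3, coefficient -2/3. Every other blade of grade <= 2 projects to 0.
Answer: 2/5*e3 - 3/2*e1 e4 - 2*e2 e3 - 2/3*e3 e4


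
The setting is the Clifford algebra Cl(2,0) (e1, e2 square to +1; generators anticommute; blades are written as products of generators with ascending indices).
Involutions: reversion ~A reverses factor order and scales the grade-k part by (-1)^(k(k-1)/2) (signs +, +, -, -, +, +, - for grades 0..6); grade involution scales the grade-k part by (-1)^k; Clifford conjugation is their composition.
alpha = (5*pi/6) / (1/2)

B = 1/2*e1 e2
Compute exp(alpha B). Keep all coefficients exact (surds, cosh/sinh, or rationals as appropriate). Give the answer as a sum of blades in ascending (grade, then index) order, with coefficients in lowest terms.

B^2 = (1/2)^2*(e1 e2)^2 = 1/4*(-1) = -1/4 (a basis 2-blade squares to minus the product of its generators' squares).
B^2 = -1/4 — a negative square means the series sums to a rotation: l = 1/2, alpha*l = 5*pi/6, so exp(alpha B) = cos(5*pi/6) + (sin(5*pi/6)/(1/2))*B = -sqrt(3)/2 + (1)*B.
Answer: -sqrt(3)/2 + 1/2*e1 e2


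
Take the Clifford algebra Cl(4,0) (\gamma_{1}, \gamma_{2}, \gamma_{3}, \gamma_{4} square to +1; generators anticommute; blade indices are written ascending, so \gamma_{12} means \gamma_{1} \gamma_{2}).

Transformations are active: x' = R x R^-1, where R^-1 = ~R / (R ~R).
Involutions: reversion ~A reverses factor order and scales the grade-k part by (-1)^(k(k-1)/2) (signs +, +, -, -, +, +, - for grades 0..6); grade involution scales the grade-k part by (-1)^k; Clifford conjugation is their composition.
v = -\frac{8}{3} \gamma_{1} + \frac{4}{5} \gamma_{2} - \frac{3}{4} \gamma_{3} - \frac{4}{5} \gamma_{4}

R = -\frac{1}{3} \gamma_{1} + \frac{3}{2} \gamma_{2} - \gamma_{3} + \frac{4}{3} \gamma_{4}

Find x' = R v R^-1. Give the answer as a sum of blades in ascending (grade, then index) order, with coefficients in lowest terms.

~R = -\frac{1}{3} \gamma_{1} + \frac{3}{2} \gamma_{2} - \gamma_{3} + \frac{4}{3} \gamma_{4}, and R ~R = \frac{185}{36}, so R^-1 = ~R / (\frac{185}{36}).
R v = \frac{319}{180} + \frac{56}{15} \gamma_{12} - \frac{29}{12} \gamma_{13} + \frac{172}{45} \gamma_{14} - \frac{13}{40} \gamma_{23} - \frac{34}{15} \gamma_{24} + \frac{9}{5} \gamma_{34}
Answer: \frac{2254}{925} \gamma_{1} + \frac{217}{925} \gamma_{2} + \frac{223}{3700} \gamma_{3} + \frac{4772}{2775} \gamma_{4}


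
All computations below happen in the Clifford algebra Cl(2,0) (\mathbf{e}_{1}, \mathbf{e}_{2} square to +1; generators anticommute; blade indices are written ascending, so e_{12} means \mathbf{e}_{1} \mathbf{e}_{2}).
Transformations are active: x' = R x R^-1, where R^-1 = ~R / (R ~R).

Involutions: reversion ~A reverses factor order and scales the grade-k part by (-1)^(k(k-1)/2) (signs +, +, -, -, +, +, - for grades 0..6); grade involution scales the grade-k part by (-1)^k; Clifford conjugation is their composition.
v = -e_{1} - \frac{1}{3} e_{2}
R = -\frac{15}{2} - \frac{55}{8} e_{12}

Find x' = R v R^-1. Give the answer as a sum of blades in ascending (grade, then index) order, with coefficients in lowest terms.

~R = -\frac{15}{2} + \frac{55}{8} e_{12}, and R ~R = \frac{6625}{64}, so R^-1 = ~R / (\frac{6625}{64}).
R v = \frac{235}{24} e_{1} - \frac{35}{8} e_{2}
Answer: -\frac{111}{265} e_{1} + \frac{769}{795} e_{2}


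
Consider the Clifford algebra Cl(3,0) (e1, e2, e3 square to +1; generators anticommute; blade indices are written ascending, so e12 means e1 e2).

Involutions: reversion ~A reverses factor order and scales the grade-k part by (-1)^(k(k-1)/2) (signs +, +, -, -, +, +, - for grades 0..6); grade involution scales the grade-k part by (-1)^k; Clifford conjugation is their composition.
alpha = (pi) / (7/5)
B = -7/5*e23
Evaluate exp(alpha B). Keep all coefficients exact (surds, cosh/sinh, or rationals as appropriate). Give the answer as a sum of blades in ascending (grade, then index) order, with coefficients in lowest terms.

B^2 = (-7/5)^2*(e23)^2 = 49/25*(-1) = -49/25 (a basis 2-blade squares to minus the product of its generators' squares).
B^2 = -49/25 — B^2 < 0, so the exponential closes trigonometrically: l = 7/5, alpha*l = pi, so exp(alpha B) = cos(pi) + (sin(pi)/(7/5))*B = -1 + (0)*B.
Answer: -1


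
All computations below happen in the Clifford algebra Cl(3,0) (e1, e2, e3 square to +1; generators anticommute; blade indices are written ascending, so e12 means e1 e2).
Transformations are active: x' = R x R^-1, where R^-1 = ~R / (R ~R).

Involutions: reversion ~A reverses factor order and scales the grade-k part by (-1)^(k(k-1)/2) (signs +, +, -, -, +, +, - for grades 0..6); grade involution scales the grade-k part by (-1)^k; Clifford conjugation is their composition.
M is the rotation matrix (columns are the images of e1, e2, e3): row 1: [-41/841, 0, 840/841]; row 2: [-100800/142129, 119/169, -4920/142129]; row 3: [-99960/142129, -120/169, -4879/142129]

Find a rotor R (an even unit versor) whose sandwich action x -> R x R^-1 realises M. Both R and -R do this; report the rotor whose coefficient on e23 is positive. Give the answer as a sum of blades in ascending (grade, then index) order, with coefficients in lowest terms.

Method: write R = a + b12*e12 + b13*e13 + b23*e23 with a^2 + b12^2 + b13^2 + b23^2 = 1 (so R^-1 = ~R). Expanding the columns R e_j ~R gives tr M = 4a^2 - 1 and, from the antisymmetric part, M21 - M12 = -4a*b12, M13 - M31 = 4a*b13, M32 - M23 = -4a*b23.
Here tr M = 88271/142129, so a^2 = (1 + tr M)/4 = 57600/142129 and a = ±240/377. Taking a = 240/377: M21 - M12 = -100800/142129, M13 - M31 = 241920/142129, M32 - M23 = -96000/142129, giving b12 = 105/377, b13 = 252/377, b23 = 100/377, i.e. R = 240/377 + 105/377*e12 + 252/377*e13 + 100/377*e23.
Its e23 coefficient is already positive.
Answer: 240/377 + 105/377*e12 + 252/377*e13 + 100/377*e23. Why the constraint matters: R and -R act identically through the sandwich — M has trace 88271/142129 either way — so only the sign condition on e23 picks one of the two preimages.


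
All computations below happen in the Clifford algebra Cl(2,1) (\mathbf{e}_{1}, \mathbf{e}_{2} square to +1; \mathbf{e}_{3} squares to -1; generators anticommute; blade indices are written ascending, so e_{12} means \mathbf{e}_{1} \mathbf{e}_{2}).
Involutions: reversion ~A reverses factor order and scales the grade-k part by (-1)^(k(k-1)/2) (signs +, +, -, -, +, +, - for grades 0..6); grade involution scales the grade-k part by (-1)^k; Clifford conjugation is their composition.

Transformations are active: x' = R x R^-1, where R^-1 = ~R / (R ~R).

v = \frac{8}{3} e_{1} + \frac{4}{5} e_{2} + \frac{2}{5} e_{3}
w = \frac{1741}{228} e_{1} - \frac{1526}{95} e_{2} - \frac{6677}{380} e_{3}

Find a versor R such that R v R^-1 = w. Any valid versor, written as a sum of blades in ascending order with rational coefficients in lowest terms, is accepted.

The midline construction: v and w both square to \frac{1708}{225}, so reflecting in their sum \frac{783}{76} e_{1} - \frac{290}{19} e_{2} - \frac{1305}{76} e_{3} exchanges them.
Answer: \frac{783}{76} e_{1} - \frac{290}{19} e_{2} - \frac{1305}{76} e_{3}


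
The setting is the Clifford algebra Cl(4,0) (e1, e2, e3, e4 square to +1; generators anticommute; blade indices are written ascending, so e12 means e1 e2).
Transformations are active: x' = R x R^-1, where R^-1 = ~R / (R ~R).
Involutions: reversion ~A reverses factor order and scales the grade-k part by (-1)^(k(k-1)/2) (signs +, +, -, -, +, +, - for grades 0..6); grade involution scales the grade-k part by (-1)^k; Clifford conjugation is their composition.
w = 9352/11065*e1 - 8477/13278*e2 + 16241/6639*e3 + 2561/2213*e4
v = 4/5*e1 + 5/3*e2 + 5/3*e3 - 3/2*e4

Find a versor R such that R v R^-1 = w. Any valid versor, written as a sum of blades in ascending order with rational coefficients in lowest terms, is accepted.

Construction: equal norms (both 7601/900) license R = v + w = 18204/11065*e1 + 4551/4426*e2 + 9102/2213*e3 - 1517/4426*e4 — nothing changes along that direction, while (v - w)/2 changes sign, so v maps onto w.
Answer: 18204/11065*e1 + 4551/4426*e2 + 9102/2213*e3 - 1517/4426*e4


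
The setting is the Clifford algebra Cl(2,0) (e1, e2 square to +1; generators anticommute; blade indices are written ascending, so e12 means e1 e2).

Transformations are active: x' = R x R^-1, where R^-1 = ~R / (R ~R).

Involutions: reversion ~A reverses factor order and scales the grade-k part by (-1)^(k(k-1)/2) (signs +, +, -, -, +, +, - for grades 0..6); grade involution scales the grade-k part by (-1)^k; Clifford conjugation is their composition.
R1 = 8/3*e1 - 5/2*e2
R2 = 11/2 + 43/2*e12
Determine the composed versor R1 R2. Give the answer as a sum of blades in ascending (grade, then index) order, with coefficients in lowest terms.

Distribute over the terms of R1 (each basis-blade product reordered to ascending indices, repeated generators contracted through their squares):
(8/3*e1) R2 = 44/3*e1 + 172/3*e2
(-5/2*e2) R2 = 215/4*e1 - 55/4*e2
Summing the partial products and collecting blades:
Answer: 821/12*e1 + 523/12*e2


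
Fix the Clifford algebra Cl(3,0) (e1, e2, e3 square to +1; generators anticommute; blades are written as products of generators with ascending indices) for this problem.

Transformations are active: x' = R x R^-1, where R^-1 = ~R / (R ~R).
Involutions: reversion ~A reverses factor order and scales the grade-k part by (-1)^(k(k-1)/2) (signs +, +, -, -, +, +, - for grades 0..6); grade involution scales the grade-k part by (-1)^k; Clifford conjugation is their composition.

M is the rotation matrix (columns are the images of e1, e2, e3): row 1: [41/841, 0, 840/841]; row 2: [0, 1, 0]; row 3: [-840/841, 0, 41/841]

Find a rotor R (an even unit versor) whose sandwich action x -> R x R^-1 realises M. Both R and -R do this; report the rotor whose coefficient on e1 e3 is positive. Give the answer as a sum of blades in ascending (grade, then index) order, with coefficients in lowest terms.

Method: write R = a + b12*e1 e2 + b13*e1 e3 + b23*e2 e3 with a^2 + b12^2 + b13^2 + b23^2 = 1 (so R^-1 = ~R). Expanding the columns R e_j ~R gives tr M = 4a^2 - 1 and, from the antisymmetric part, M21 - M12 = -4a*b12, M13 - M31 = 4a*b13, M32 - M23 = -4a*b23.
Here tr M = 923/841, so a^2 = (1 + tr M)/4 = 441/841 and a = ±21/29. Taking a = 21/29: M21 - M12 = 0, M13 - M31 = 1680/841, M32 - M23 = 0, giving b12 = 0, b13 = 20/29, b23 = 0, i.e. R = 21/29 + 20/29*e1 e3.
Its e1 e3 coefficient is already positive.
Answer: 21/29 + 20/29*e1 e3. Note: both R and -R realise this M (trace 923/841); the covering map identifies them, and the e1 e3-coefficient sign is the tie-breaker.


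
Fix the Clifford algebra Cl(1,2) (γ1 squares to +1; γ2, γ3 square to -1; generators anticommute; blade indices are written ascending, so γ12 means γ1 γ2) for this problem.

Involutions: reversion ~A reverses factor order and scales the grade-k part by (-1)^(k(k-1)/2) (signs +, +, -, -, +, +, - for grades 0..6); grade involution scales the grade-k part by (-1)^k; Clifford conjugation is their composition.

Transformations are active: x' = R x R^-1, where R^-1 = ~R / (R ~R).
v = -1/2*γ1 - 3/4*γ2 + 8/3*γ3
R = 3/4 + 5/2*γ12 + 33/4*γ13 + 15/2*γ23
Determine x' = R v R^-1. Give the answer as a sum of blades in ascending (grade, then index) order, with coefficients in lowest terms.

~R = 3/4 - 5/2*γ12 - 33/4*γ13 - 15/2*γ23, and R ~R = -35/2, so R^-1 = ~R / (-35/2).
R v = -41/2*γ1 - 309/16*γ2 + 1/2*γ3 + 437/48*γ123
Answer: -1553/280*γ1 - 173/28*γ2 - 13/120*γ3


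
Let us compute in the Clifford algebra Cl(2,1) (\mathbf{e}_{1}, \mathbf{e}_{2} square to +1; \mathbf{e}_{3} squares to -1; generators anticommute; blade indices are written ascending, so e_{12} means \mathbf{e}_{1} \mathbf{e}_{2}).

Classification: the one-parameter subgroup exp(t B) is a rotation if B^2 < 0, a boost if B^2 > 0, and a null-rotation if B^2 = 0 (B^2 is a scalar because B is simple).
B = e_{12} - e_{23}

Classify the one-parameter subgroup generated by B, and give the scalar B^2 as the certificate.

B^2 term by term: the squares give (1)^2*(e_{12})^2 + (-1)^2*(e_{23})^2 = 1*(-1) + 1*(+1) = 0 (each basis 2-blade squares to minus the product of its generators' squares); cross terms between blades sharing an index anticommute and cancel. So B^2 = 0.
Answer: null-rotation, certificate B^2 = 0. One invariant decides it: the square 0 survives every conjugation, and its sign is exactly the classification.


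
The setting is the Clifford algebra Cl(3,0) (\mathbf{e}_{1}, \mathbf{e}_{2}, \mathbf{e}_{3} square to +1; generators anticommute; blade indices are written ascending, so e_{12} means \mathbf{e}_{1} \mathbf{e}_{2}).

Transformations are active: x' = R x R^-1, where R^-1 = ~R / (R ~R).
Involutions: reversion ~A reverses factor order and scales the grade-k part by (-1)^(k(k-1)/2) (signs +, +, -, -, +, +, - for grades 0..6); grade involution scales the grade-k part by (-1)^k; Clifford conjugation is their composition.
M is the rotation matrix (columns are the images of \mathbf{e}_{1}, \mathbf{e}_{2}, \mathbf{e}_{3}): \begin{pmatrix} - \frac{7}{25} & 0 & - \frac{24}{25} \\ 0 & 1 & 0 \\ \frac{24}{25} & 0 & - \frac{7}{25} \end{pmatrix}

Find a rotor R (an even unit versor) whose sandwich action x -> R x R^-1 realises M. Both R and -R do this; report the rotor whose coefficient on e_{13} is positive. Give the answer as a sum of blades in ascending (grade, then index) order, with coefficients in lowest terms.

Method: write R = a + b12*e_{12} + b13*e_{13} + b23*e_{23} with a^2 + b12^2 + b13^2 + b23^2 = 1 (so R^-1 = ~R). Expanding the columns R e_j ~R gives tr M = 4a^2 - 1 and, from the antisymmetric part, M21 - M12 = -4a*b12, M13 - M31 = 4a*b13, M32 - M23 = -4a*b23.
Here tr M = \frac{11}{25}, so a^2 = (1 + tr M)/4 = \frac{9}{25} and a = ±\frac{3}{5}. Taking a = \frac{3}{5}: M21 - M12 = 0, M13 - M31 = -\frac{48}{25}, M32 - M23 = 0, giving b12 = 0, b13 = -\frac{4}{5}, b23 = 0, i.e. R = \frac{3}{5} - \frac{4}{5} e_{13}.
Its e_{13} coefficient is negative, so report the other preimage -R.
Answer: -\frac{3}{5} + \frac{4}{5} e_{13}. Note: both R and -R realise this M (trace \frac{11}{25}); the covering map identifies them, and the e_{13}-coefficient sign is the tie-breaker.


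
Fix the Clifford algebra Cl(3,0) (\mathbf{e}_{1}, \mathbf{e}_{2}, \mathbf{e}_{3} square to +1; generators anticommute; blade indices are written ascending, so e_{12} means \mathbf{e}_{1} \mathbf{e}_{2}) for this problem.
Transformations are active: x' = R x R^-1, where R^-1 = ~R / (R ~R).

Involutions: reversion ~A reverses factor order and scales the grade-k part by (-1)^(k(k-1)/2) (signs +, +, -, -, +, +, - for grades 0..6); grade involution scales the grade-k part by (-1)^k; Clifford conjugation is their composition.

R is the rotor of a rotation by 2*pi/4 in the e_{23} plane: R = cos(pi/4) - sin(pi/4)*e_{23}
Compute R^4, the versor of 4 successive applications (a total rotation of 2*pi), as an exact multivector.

Half-angle bookkeeping: 4 applications in e_{23} add up to rotor phase 4*pi/4 = \pi, so R^4 = cos(\pi) - sin(\pi)*e_{23}.
cos(\pi) = -1 and sin(\pi) = 0, so R^4 = -1. The total rotation 2*pi is 1 full turn, so every vector returns to itself, yet the rotor is -1, on the OTHER sheet of the double cover (an odd number of 2*pi turns).
Answer: -1


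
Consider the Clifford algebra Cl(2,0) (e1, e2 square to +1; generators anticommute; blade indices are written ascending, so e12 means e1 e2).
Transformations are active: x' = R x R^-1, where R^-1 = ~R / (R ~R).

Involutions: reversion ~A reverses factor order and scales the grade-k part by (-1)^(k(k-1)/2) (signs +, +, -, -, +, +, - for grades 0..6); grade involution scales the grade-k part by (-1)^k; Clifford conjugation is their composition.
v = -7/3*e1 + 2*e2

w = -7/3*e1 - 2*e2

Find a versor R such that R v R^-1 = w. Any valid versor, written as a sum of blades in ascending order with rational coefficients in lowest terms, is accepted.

Here q(v) = q(w) = 85/9; the classical choice R = v + w = -14/3*e1 then realises v -> w under the sandwich.
Answer: -14/3*e1


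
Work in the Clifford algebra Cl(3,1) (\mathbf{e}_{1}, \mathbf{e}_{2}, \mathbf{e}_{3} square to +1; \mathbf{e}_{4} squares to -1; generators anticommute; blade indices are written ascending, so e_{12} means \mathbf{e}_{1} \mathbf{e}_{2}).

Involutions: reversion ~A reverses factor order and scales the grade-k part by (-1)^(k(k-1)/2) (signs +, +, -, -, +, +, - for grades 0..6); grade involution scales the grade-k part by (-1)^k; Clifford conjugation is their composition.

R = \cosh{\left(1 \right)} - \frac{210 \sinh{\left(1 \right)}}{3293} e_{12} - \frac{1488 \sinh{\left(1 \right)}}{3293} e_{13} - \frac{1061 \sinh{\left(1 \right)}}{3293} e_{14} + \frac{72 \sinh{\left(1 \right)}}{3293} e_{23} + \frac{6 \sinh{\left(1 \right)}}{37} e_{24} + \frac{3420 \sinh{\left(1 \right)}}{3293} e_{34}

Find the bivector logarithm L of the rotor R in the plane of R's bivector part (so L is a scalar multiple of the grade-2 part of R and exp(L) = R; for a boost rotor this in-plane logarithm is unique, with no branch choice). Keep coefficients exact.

The scalar part of R is \cosh{\left(1 \right)}, which fixes the rapidity magnitude through cosh (cosh is even, so it cannot fix the sign — the bivector part carries that); dividing the bivector part by sinh of the rapidity gives the plane, and L = rapidity * plane, where the joint sign ambiguity of (rapidity, plane) cancels in the product.
Concretely: cosh(rapidity) = \cosh{\left(1 \right)} gives rapidity = ±1, and since rapidity/sinh(rapidity) is even the sign is immaterial: L = (rapidity/sinh(rapidity)) * <R>_2 = (\frac{1}{\sinh{\left(1 \right)}}) * <R>_2.
Answer: - \frac{210}{3293} e_{12} - \frac{1488}{3293} e_{13} - \frac{1061}{3293} e_{14} + \frac{72}{3293} e_{23} + \frac{6}{37} e_{24} + \frac{3420}{3293} e_{34}


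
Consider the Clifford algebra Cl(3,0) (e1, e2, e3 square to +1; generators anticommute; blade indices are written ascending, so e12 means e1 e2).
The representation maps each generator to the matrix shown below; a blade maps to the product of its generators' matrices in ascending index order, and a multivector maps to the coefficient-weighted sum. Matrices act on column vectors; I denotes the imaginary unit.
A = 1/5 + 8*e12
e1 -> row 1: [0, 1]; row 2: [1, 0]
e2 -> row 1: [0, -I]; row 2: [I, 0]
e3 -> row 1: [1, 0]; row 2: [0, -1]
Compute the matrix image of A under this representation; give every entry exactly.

Bivector images (products of the table entries): rho(e12) = rho(e1)rho(e2) = row 1: [I, 0]; row 2: [0, -I].
M = (1/5)*1 + (8)*rho(e12), summed entrywise (1 is the identity matrix):
Answer: row 1: [1/5 + 8*I, 0]; row 2: [0, 1/5 - 8*I]


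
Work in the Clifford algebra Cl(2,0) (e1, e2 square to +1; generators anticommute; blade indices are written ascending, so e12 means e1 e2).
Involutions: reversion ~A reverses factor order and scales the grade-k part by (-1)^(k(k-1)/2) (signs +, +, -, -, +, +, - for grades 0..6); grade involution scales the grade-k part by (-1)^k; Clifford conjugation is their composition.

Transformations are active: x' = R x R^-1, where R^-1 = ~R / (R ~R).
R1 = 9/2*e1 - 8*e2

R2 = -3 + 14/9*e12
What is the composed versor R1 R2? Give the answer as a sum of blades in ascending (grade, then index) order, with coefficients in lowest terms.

Distribute over the terms of R1 (each basis-blade product reordered to ascending indices, repeated generators contracted through their squares):
(9/2*e1) R2 = -27/2*e1 + 7*e2
(-8*e2) R2 = 112/9*e1 + 24*e2
Summing the partial products and collecting blades:
Answer: -19/18*e1 + 31*e2


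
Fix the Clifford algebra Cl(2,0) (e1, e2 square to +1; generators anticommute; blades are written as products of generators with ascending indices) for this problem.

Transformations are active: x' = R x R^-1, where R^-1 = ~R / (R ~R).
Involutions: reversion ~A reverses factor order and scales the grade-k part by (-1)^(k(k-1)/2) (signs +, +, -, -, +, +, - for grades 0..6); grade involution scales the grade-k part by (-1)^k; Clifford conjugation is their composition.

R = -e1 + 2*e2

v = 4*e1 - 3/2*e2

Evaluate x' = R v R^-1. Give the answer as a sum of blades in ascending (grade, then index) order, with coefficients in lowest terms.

~R = -e1 + 2*e2, and R ~R = 5, so R^-1 = ~R / (5).
R v = -7 - 13/2*e1 e2
Answer: -6/5*e1 - 41/10*e2
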